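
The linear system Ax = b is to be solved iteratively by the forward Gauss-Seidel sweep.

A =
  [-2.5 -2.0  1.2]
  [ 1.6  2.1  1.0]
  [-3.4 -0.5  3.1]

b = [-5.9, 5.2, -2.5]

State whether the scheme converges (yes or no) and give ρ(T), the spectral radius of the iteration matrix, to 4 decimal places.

Split A = D + L + U, D = diag(-2.5, 2.1, 3.1).
T_GS = -(D+L)⁻¹U: row 0 first, T[0,1] = -(-2)/(-2.5) = -0.8000; later rows by forward substitution.
  T[0,:] = [+0.0000, -0.8000, +0.4800]
  T[1,:] = [+0.0000, +0.6095, -0.8419]
  T[2,:] = [+0.0000, -0.7791, +0.3907]
eigenvalue magnitudes: 1.3174, 0.3172, 0.0000.
ρ(T) = max|λ| = 1.3174; 1.3174 > 1, so it fails to converge.

no, ρ = 1.3174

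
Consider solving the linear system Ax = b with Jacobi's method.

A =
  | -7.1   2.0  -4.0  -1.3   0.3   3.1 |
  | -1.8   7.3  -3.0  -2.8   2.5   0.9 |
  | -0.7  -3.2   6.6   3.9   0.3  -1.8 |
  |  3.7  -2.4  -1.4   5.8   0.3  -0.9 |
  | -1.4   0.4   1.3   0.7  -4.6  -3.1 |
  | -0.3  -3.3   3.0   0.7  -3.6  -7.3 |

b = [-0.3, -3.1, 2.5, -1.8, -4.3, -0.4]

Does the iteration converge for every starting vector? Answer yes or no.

no

Write A = D+L+U with D = diag(-7.1, 7.3, 6.6, 5.8, -4.6, -7.3).
T_J = -D⁻¹(L+U): T[0,5] = -(3.1)/(-7.1) = +0.4366; T[0,0] = 0.
  T[0,:] = [+0.0000  +0.2817  -0.5634  -0.1831  +0.0423  +0.4366]
  T[1,:] = [+0.2466  +0.0000  +0.4110  +0.3836  -0.3425  -0.1233]
  T[2,:] = [+0.1061  +0.4848  +0.0000  -0.5909  -0.0455  +0.2727]
  T[3,:] = [-0.6379  +0.4138  +0.2414  +0.0000  -0.0517  +0.1552]
  T[4,:] = [-0.3043  +0.0870  +0.2826  +0.1522  +0.0000  -0.6739]
  T[5,:] = [-0.0411  -0.4521  +0.4110  +0.0959  -0.4932  +0.0000]
|roots of det(T-λI)|: 1.2180, 0.6327, 0.6327, 0.5594, 0.5594, 0.3116.
spectral radius ρ = 1.2180; 1.2180 > 1 ⇒ diverges.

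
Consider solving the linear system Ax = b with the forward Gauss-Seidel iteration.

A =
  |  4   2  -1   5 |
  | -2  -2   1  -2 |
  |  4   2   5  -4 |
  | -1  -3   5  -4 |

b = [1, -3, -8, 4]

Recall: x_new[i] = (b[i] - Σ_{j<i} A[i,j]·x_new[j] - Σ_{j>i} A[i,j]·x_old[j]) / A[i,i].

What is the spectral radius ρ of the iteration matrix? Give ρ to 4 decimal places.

Let D = diag(4, -2, 5, -4); L, U the strict triangles.
GS T = -(D+L)⁻¹U: row 0 first, T[0,2] = -(-1)/(4) = +0.2500; later rows by forward substitution.
  T[0,:] = [+0.0000, -0.5000, +0.2500, -1.2500]
  T[1,:] = [+0.0000, +0.5000, +0.2500, +0.2500]
  T[2,:] = [+0.0000, +0.2000, -0.3000, +1.7000]
  T[3,:] = [+0.0000, -0.0000, -0.6250, +2.2500]
|λ(T)| sorted: 1.6916, 0.7172, 0.0412, 0.0000.
spectral radius ρ = 1.6916; 1.6916 > 1: divergent.

1.6916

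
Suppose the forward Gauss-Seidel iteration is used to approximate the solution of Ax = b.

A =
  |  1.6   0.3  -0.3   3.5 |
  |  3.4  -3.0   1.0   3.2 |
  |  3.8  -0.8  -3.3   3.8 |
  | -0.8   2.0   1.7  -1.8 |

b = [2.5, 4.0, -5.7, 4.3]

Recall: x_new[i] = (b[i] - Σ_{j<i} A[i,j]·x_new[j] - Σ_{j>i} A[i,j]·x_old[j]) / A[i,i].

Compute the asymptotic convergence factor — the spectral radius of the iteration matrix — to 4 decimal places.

1.3348

Split A = D + L + U, D = diag(1.6, -3, -3.3, -1.8).
T_GS = -(D+L)⁻¹U: row 0 first, T[0,1] = -(0.3)/(1.6) = -0.1875; later rows by forward substitution.
  T[0,:] = [+0.0000, -0.1875, +0.1875, -2.1875]
  T[1,:] = [+0.0000, -0.2125, +0.5458, -1.4125]
  T[2,:] = [+0.0000, -0.1644, +0.0836, -1.0250]
  T[3,:] = [+0.0000, -0.3080, +0.6021, -1.5653]
eigenvalue magnitudes: 1.3348, 0.4169, 0.0575, 0.0000.
ρ = 1.3348; 1.3348 > 1: divergent.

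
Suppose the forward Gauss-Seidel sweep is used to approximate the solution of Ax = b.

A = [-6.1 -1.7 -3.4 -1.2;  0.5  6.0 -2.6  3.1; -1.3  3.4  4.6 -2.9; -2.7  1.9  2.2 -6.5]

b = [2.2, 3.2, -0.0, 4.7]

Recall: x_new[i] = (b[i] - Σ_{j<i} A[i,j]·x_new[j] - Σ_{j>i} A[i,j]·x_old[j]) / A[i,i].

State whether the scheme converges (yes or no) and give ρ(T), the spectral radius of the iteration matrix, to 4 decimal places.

Let D = diag(-6.1, 6, 4.6, -6.5); L, U the strict triangles.
GS T = -(D+L)⁻¹U: row 0 first, T[0,1] = -(-1.7)/(-6.1) = -0.2787; later rows by forward substitution.
  T[0,:] = [+0.0000, -0.2787, -0.5574, -0.1967]
  T[1,:] = [+0.0000, +0.0232, +0.4798, -0.5003]
  T[2,:] = [+0.0000, -0.0959, -0.5121, +0.9446]
  T[3,:] = [+0.0000, +0.0901, +0.1984, +0.2552]
|λ(T)| sorted: 0.5520, 0.4466, 0.1283, 0.0000.
spectral radius ρ = 0.5520; 0.5520 < 1, so it converges for any x₀.

yes, ρ = 0.5520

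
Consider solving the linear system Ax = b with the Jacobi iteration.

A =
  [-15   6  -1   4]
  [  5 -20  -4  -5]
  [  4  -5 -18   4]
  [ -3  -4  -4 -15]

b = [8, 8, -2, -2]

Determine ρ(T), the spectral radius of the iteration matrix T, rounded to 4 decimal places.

Let D = diag(-15, -20, -18, -15); L, U the strict triangles.
T_J = -D⁻¹(L+U): T[2,1] = -(-5)/(-18) = -0.2778; T[2,2] = 0.
  T[0,:] = [+0.0000, +0.4000, -0.0667, +0.2667]
  T[1,:] = [+0.2500, +0.0000, -0.2000, -0.2500]
  T[2,:] = [+0.2222, -0.2778, +0.0000, +0.2222]
  T[3,:] = [-0.2000, -0.2667, -0.2667, +0.0000]
eigenvalue magnitudes: 0.5146, 0.4286, 0.3649, 0.3649.
spectral radius ρ = 0.5146; 0.5146 < 1 ⇒ converges.

0.5146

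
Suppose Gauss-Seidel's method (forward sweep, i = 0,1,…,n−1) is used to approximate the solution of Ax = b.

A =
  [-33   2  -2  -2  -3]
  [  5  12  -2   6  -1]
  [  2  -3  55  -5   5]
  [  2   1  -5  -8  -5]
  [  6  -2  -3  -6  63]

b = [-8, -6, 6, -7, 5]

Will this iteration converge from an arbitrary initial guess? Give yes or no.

Write A = D+L+U with D = diag(-33, 12, 55, -8, 63).
Gauss-Seidel: T = -(D+L)⁻¹U, row 0 first, T[0,2] = -(-2)/(-33) = -0.0606; later rows by forward substitution.
  T[0,:] = [+0.0000, +0.0606, -0.0606, -0.0606, -0.0909]
  T[1,:] = [+0.0000, -0.0253, +0.1919, -0.4747, +0.1212]
  T[2,:] = [+0.0000, -0.0036, +0.0127, +0.0672, -0.0810]
  T[3,:] = [+0.0000, +0.0142, +0.0009, -0.1165, -0.5820]
  T[4,:] = [+0.0000, -0.0054, +0.0126, -0.0172, -0.0468]
moduli |λ_i(T)| = 0.2042, 0.1090, 0.1090, 0.0225, 0.0000.
ρ(T) = max|λ| = 0.2042; 0.2042 < 1, so it converges for any x₀.

yes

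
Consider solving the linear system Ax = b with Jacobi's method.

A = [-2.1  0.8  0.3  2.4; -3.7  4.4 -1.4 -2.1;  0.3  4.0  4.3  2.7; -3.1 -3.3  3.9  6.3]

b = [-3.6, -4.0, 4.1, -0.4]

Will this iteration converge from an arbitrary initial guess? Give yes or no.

A = D + L + U where D = diag(-2.1, 4.4, 4.3, 6.3).
Jacobi: T = -D⁻¹(L+U), T[0,3] = -(2.4)/(-2.1) = +1.1429; T[0,0] = 0.
  T[0,:] = [+0.0000  +0.3810  +0.1429  +1.1429]
  T[1,:] = [+0.8409  +0.0000  +0.3182  +0.4773]
  T[2,:] = [-0.0698  -0.9302  +0.0000  -0.6279]
  T[3,:] = [+0.4921  +0.5238  -0.6190  +0.0000]
|λ(T)| sorted: 1.3901, 1.0222, 0.5838, 0.5838.
ρ = 1.3901; 1.3901 > 1: divergent.

no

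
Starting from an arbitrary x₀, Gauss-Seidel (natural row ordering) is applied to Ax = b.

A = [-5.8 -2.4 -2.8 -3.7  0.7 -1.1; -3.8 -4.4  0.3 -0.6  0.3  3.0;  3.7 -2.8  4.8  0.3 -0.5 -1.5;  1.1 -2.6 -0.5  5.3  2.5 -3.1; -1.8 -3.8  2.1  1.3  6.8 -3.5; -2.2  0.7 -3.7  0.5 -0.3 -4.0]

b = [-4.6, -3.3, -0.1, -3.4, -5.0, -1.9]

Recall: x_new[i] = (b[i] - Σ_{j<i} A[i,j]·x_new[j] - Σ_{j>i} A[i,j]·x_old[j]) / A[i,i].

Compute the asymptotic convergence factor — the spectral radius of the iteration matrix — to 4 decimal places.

1.2891

Write A = D+L+U with D = diag(-5.8, -4.4, 4.8, 5.3, 6.8, -4).
Gauss-Seidel: T = -(D+L)⁻¹U, row 0 first, T[0,4] = -(0.7)/(-5.8) = +0.1207; later rows by forward substitution.
  T[0,:] = [+0.0000 -0.4138 -0.4828 -0.6379 +0.1207 -0.1897]
  T[1,:] = [+0.0000 +0.3574 +0.4851 +0.4146 -0.0361 +0.8456]
  T[2,:] = [+0.0000 +0.5274 +0.6551 +0.6711 -0.0099 +0.9520]
  T[3,:] = [+0.0000 +0.3110 +0.4000 +0.3991 -0.5154 +1.1289]
  T[4,:] = [+0.0000 -0.1322 -0.1355 -0.2207 +0.1134 +0.4272]
  T[5,:] = [+0.0000 -0.1490 -0.1954 -0.1309 -0.1365 -0.5192]
|λ(T)| sorted: 1.2891, 0.3177, 0.3177, 0.0425, 0.0425, 0.0000.
spectral radius ρ = 1.2891; 1.2891 > 1 ⇒ diverges.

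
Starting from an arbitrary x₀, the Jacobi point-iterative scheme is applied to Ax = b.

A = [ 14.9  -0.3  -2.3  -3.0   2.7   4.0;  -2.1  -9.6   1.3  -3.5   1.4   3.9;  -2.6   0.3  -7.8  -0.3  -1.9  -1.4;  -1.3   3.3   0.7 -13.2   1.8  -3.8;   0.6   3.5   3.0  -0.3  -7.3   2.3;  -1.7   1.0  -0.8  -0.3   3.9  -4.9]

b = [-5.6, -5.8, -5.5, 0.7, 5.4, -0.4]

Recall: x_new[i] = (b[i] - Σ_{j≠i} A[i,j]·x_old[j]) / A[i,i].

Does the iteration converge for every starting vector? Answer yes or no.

yes

Let D = diag(14.9, -9.6, -7.8, -13.2, -7.3, -4.9); L, U the strict triangles.
Jacobi T = -D⁻¹(L+U): T[5,3] = -(-0.3)/(-4.9) = -0.0612; T[5,5] = 0.
  T[0,:] = [+0.0000 +0.0201 +0.1544 +0.2013 -0.1812 -0.2685]
  T[1,:] = [-0.2188 +0.0000 +0.1354 -0.3646 +0.1458 +0.4062]
  T[2,:] = [-0.3333 +0.0385 +0.0000 -0.0385 -0.2436 -0.1795]
  T[3,:] = [-0.0985 +0.2500 +0.0530 +0.0000 +0.1364 -0.2879]
  T[4,:] = [+0.0822 +0.4795 +0.4110 -0.0411 +0.0000 +0.3151]
  T[5,:] = [-0.3469 +0.2041 -0.1633 -0.0612 +0.7959 +0.0000]
|eigenvalues of T|: 0.8374, 0.5255, 0.4971, 0.4971, 0.2020, 0.2020.
spectral radius ρ = 0.8374; 0.8374 < 1: convergent.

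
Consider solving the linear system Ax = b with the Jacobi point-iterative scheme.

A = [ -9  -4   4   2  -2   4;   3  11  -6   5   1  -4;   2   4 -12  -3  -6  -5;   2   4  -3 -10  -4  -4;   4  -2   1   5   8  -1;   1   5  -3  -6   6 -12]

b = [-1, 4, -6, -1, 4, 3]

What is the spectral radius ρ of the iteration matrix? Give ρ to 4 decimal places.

Write A = D+L+U with D = diag(-9, 11, -12, -10, 8, -12).
T_J = -D⁻¹(L+U): T[5,0] = -(1)/(-12) = +0.0833; T[5,5] = 0.
  T[0,:] = [+0.0000  -0.4444  +0.4444  +0.2222  -0.2222  +0.4444]
  T[1,:] = [-0.2727  +0.0000  +0.5455  -0.4545  -0.0909  +0.3636]
  T[2,:] = [+0.1667  +0.3333  +0.0000  -0.2500  -0.5000  -0.4167]
  T[3,:] = [+0.2000  +0.4000  -0.3000  +0.0000  -0.4000  -0.4000]
  T[4,:] = [-0.5000  +0.2500  -0.1250  -0.6250  +0.0000  +0.1250]
  T[5,:] = [+0.0833  +0.4167  -0.2500  -0.5000  +0.5000  +0.0000]
moduli |λ_i(T)| = 1.1365, 0.9185, 0.5069, 0.2804, 0.2804, 0.2142.
ρ(T) = max|λ| = 1.1365; 1.1365 > 1, so it fails to converge.

1.1365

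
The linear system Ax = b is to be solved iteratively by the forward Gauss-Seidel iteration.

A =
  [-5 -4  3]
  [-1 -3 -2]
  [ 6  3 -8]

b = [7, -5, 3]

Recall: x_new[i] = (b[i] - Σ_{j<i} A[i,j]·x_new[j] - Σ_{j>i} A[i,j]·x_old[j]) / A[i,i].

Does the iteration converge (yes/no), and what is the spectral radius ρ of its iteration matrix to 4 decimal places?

Split A = D + L + U, D = diag(-5, -3, -8).
T_GS = -(D+L)⁻¹U: row 0 first, T[0,2] = -(3)/(-5) = +0.6000; later rows by forward substitution.
  T[0,:] = [+0.0000, -0.8000, +0.6000]
  T[1,:] = [+0.0000, +0.2667, -0.8667]
  T[2,:] = [+0.0000, -0.5000, +0.1250]
|eigenvalues of T|: 0.8579, 0.4662, 0.0000.
ρ(T) = max|λ| = 0.8579; 0.8579 < 1, so it converges for any x₀.

yes, ρ = 0.8579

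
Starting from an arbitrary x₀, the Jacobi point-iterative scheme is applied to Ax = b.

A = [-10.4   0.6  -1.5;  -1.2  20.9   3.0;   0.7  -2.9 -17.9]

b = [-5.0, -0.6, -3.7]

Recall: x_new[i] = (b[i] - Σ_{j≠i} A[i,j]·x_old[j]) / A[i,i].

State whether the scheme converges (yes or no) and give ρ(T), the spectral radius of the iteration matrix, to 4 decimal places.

yes, ρ = 0.1646

A = D + L + U where D = diag(-10.4, 20.9, -17.9).
Jacobi: T = -D⁻¹(L+U), T[2,0] = -(0.7)/(-17.9) = +0.0391; T[2,2] = 0.
  T[0,:] = [+0.0000, +0.0577, -0.1442]
  T[1,:] = [+0.0574, +0.0000, -0.1435]
  T[2,:] = [+0.0391, -0.1620, +0.0000]
moduli |λ_i(T)| = 0.1646, 0.1067, 0.0579.
ρ = 0.1646; 0.1646 < 1 ⇒ converges.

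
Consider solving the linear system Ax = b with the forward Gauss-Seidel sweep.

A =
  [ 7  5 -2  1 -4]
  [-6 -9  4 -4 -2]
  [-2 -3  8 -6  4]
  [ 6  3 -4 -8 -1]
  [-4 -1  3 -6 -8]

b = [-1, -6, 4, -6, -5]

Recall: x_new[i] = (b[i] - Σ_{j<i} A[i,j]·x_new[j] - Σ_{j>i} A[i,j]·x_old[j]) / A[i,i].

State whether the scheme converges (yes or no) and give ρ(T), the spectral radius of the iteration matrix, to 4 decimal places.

A = D + L + U where D = diag(7, -9, 8, -8, -8).
T_GS = -(D+L)⁻¹U: row 0 first, T[0,4] = -(-4)/(7) = +0.5714; later rows by forward substitution.
  T[0,:] = [+0.0000  -0.7143  +0.2857  -0.1429  +0.5714]
  T[1,:] = [+0.0000  +0.4762  +0.2540  -0.3492  -0.6032]
  T[2,:] = [+0.0000  -0.0000  +0.1667  +0.5833  -0.5833]
  T[3,:] = [+0.0000  -0.3571  +0.2262  -0.5298  +0.3690]
  T[4,:] = [+0.0000  +0.5655  -0.2817  +0.7312  -0.7059]
moduli |λ_i(T)| = 1.2816, 0.4791, 0.4791, 0.0506, 0.0000.
ρ = 1.2816; 1.2816 > 1 ⇒ diverges.

no, ρ = 1.2816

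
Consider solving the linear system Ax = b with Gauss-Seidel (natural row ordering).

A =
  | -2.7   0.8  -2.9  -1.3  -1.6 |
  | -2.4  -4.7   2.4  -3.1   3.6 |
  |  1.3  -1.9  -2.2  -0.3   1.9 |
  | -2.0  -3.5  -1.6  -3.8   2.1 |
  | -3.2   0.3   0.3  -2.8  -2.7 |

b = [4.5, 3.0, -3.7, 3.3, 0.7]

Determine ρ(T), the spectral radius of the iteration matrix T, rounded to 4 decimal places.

A = D + L + U where D = diag(-2.7, -4.7, -2.2, -3.8, -2.7).
T_GS = -(D+L)⁻¹U: row 0 first, T[0,1] = -(0.8)/(-2.7) = +0.2963; later rows by forward substitution.
  T[0,:] = [+0.0000  +0.2963  -1.0741  -0.4815  -0.5926]
  T[1,:] = [+0.0000  -0.1513  +1.0591  -0.4137  +1.0686]
  T[2,:] = [+0.0000  +0.3058  -1.5494  -0.0636  -0.4094]
  T[3,:] = [+0.0000  -0.1453  +0.2422  +0.6612  +0.0527]
  T[4,:] = [+0.0000  -0.1833  +0.9674  -0.1681  +0.7209]
eigenvalue magnitudes: 1.4782, 0.7822, 0.3434, 0.0340, 0.0000.
ρ = 1.4782; 1.4782 > 1: divergent.

1.4782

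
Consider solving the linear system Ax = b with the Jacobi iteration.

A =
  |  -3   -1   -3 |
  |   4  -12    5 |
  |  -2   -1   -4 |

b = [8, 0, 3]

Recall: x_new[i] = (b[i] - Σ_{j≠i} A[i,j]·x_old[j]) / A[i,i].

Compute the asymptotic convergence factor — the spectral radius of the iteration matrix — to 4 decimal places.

0.7076

A = D + L + U where D = diag(-3, -12, -4).
T_J = -D⁻¹(L+U): T[0,2] = -(-3)/(-3) = -1.0000; T[0,0] = 0.
  T[0,:] = [+0.0000 -0.3333 -1.0000]
  T[1,:] = [+0.3333 +0.0000 +0.4167]
  T[2,:] = [-0.5000 -0.2500 +0.0000]
|roots of det(T-λI)|: 0.7076, 0.4647, 0.4647.
ρ(T) = max|λ| = 0.7076; 0.7076 < 1, so it converges for any x₀.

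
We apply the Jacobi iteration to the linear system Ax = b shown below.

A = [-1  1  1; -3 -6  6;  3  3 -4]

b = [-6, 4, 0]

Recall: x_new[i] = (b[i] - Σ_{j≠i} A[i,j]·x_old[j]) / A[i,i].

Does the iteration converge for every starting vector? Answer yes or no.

Write A = D+L+U with D = diag(-1, -6, -4).
T_J = -D⁻¹(L+U): T[0,2] = -(1)/(-1) = +1.0000; T[0,0] = 0.
  T[0,:] = [+0.0000 +1.0000 +1.0000]
  T[1,:] = [-0.5000 +0.0000 +1.0000]
  T[2,:] = [+0.7500 +0.7500 +0.0000]
eigenvalue magnitudes: 1.1514, 0.6514, 0.5000.
ρ = 1.1514; 1.1514 > 1: divergent.

no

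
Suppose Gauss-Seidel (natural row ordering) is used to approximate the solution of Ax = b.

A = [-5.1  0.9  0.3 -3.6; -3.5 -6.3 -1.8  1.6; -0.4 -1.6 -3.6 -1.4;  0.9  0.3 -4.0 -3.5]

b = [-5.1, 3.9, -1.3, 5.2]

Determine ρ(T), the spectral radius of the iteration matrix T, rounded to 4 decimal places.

0.7279

Let D = diag(-5.1, -6.3, -3.6, -3.5); L, U the strict triangles.
GS T = -(D+L)⁻¹U: row 0 first, T[0,1] = -(0.9)/(-5.1) = +0.1765; later rows by forward substitution.
  T[0,:] = [+0.0000 +0.1765 +0.0588 -0.7059]
  T[1,:] = [+0.0000 -0.0980 -0.3184 +0.6461]
  T[2,:] = [+0.0000 +0.0240 +0.1350 -0.5976]
  T[3,:] = [+0.0000 +0.0096 -0.1664 +0.5569]
moduli |λ_i(T)| = 0.7279, 0.0832, 0.0832, 0.0000.
ρ(T) = max|λ| = 0.7279; 0.7279 < 1 ⇒ converges.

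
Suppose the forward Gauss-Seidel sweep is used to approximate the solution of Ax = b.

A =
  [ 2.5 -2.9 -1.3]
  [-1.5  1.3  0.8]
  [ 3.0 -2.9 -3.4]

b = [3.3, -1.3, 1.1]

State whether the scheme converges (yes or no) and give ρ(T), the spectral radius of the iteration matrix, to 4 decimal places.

no, ρ = 1.3406

Let D = diag(2.5, 1.3, -3.4); L, U the strict triangles.
T_GS = -(D+L)⁻¹U: row 0 first, T[0,1] = -(-2.9)/(2.5) = +1.1600; later rows by forward substitution.
  T[0,:] = [+0.0000 +1.1600 +0.5200]
  T[1,:] = [+0.0000 +1.3385 -0.0154]
  T[2,:] = [+0.0000 -0.1181 +0.4719]
eigenvalue magnitudes: 1.3406, 0.4699, 0.0000.
spectral radius ρ = 1.3406; 1.3406 > 1 ⇒ diverges.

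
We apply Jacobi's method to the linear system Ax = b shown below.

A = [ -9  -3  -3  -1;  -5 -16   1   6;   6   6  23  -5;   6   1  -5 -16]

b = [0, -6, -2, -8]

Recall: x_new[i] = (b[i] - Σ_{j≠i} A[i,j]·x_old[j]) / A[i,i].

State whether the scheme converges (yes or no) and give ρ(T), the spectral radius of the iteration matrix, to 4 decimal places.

Split A = D + L + U, D = diag(-9, -16, 23, -16).
T_J = -D⁻¹(L+U): T[1,0] = -(-5)/(-16) = -0.3125; T[1,1] = 0.
  T[0,:] = [+0.0000, -0.3333, -0.3333, -0.1111]
  T[1,:] = [-0.3125, +0.0000, +0.0625, +0.3750]
  T[2,:] = [-0.2609, -0.2609, +0.0000, +0.2174]
  T[3,:] = [+0.3750, +0.0625, -0.3125, +0.0000]
eigenvalue magnitudes: 0.5122, 0.3462, 0.3462, 0.1476.
spectral radius ρ = 0.5122; 0.5122 < 1: convergent.

yes, ρ = 0.5122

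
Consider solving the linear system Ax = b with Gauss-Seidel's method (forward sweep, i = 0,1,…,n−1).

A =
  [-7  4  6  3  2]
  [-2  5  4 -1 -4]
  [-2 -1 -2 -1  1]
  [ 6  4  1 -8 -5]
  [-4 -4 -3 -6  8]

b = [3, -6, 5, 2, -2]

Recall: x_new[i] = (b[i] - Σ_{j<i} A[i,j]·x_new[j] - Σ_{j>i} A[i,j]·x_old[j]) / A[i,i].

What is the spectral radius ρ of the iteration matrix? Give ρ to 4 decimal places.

1.2033

Split A = D + L + U, D = diag(-7, 5, -2, -8, 8).
Gauss-Seidel: T = -(D+L)⁻¹U, row 0 first, T[0,4] = -(2)/(-7) = +0.2857; later rows by forward substitution.
  T[0,:] = [+0.0000 +0.5714 +0.8571 +0.4286 +0.2857]
  T[1,:] = [+0.0000 +0.2286 -0.4571 +0.3714 +0.9143]
  T[2,:] = [+0.0000 -0.6857 -0.6286 -1.1143 -0.2429]
  T[3,:] = [+0.0000 +0.4571 +0.3357 +0.3679 +0.0161]
  T[4,:] = [+0.0000 +0.4857 +0.2161 +0.2580 +0.5210]
|λ(T)| sorted: 1.2033, 0.5111, 0.5111, 0.2273, 0.0000.
ρ = 1.2033; 1.2033 > 1, so it fails to converge.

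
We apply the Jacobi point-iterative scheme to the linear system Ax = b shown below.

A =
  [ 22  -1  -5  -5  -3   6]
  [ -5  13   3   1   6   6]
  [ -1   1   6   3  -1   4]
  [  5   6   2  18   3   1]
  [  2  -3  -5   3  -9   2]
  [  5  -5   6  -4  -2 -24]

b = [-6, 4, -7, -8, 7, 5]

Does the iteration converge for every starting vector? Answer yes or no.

yes

Diagonal D = diag(22, 13, 6, 18, -9, -24); L, U strict lower/upper.
T_J = -D⁻¹(L+U): T[2,1] = -(1)/(6) = -0.1667; T[2,2] = 0.
  T[0,:] = [+0.0000 +0.0455 +0.2273 +0.2273 +0.1364 -0.2727]
  T[1,:] = [+0.3846 +0.0000 -0.2308 -0.0769 -0.4615 -0.4615]
  T[2,:] = [+0.1667 -0.1667 +0.0000 -0.5000 +0.1667 -0.6667]
  T[3,:] = [-0.2778 -0.3333 -0.1111 +0.0000 -0.1667 -0.0556]
  T[4,:] = [+0.2222 -0.3333 -0.5556 +0.3333 +0.0000 +0.2222]
  T[5,:] = [+0.2083 -0.2083 +0.2500 -0.1667 -0.0833 +0.0000]
eigenvalue magnitudes: 0.8270, 0.5490, 0.5490, 0.5193, 0.4957, 0.4957.
spectral radius ρ = 0.8270; 0.8270 < 1 ⇒ converges.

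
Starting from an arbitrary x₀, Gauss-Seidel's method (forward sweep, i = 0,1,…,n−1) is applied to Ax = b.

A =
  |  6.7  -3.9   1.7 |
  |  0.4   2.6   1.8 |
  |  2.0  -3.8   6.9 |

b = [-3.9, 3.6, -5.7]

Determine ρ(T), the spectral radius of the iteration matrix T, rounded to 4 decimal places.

0.5779

Let D = diag(6.7, 2.6, 6.9); L, U the strict triangles.
Gauss-Seidel: T = -(D+L)⁻¹U, row 0 first, T[0,2] = -(1.7)/(6.7) = -0.2537; later rows by forward substitution.
  T[0,:] = [+0.0000  +0.5821  -0.2537]
  T[1,:] = [+0.0000  -0.0896  -0.6533]
  T[2,:] = [+0.0000  -0.2180  -0.2862]
|eigenvalues of T|: 0.5779, 0.2021, 0.0000.
ρ(T) = max|λ| = 0.5779; 0.5779 < 1, so it converges for any x₀.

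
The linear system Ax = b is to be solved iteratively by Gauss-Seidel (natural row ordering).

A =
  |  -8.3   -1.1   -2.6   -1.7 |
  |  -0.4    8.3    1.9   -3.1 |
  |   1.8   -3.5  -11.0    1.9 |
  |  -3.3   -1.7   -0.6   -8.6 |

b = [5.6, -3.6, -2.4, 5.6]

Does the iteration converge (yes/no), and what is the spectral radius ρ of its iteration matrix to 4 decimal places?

yes, ρ = 0.1855

Write A = D+L+U with D = diag(-8.3, 8.3, -11, -8.6).
Gauss-Seidel: T = -(D+L)⁻¹U, row 0 first, T[0,2] = -(-2.6)/(-8.3) = -0.3133; later rows by forward substitution.
  T[0,:] = [+0.0000  -0.1325  -0.3133  -0.2048]
  T[1,:] = [+0.0000  -0.0064  -0.2440  +0.3636]
  T[2,:] = [+0.0000  -0.0197  +0.0264  +0.0235]
  T[3,:] = [+0.0000  +0.0535  +0.1666  +0.0051]
|roots of det(T-λI)|: 0.1855, 0.1210, 0.0895, 0.0000.
spectral radius ρ = 0.1855; 0.1855 < 1, so it converges for any x₀.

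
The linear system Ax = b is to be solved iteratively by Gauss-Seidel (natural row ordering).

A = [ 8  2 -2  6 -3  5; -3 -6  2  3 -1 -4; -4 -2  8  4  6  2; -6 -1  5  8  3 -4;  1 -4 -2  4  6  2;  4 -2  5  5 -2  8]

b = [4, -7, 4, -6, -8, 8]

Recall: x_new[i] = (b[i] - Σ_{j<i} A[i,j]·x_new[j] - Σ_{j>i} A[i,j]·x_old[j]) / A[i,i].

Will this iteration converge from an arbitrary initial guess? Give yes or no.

Diagonal D = diag(8, -6, 8, 8, 6, 8); L, U strict lower/upper.
GS T = -(D+L)⁻¹U: row 0 first, T[0,2] = -(-2)/(8) = +0.2500; later rows by forward substitution.
  T[0,:] = [+0.0000 -0.2500 +0.2500 -0.7500 +0.3750 -0.6250]
  T[1,:] = [+0.0000 +0.1250 +0.2083 +0.8750 -0.3542 -0.3542]
  T[2,:] = [+0.0000 -0.0938 +0.1771 -0.6562 -0.6510 -0.6510]
  T[3,:] = [+0.0000 -0.1133 +0.1029 -0.0430 +0.2689 +0.3939]
  T[4,:] = [+0.0000 +0.1693 +0.0877 +0.5182 -0.6949 -0.9449]
  T[5,:] = [+0.0000 +0.3280 -0.2260 +1.1603 -0.2109 +0.1485]
moduli |λ_i(T)| = 1.1775, 0.6619, 0.3646, 0.3646, 0.0251, 0.0000.
ρ(T) = max|λ| = 1.1775; 1.1775 > 1, so it fails to converge.

no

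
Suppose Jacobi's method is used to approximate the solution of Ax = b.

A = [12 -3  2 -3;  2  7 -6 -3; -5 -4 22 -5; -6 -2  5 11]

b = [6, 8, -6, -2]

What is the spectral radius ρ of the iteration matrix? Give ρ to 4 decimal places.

Split A = D + L + U, D = diag(12, 7, 22, 11).
T_J = -D⁻¹(L+U): T[2,3] = -(-5)/(22) = +0.2273; T[2,2] = 0.
  T[0,:] = [+0.0000, +0.2500, -0.1667, +0.2500]
  T[1,:] = [-0.2857, +0.0000, +0.8571, +0.4286]
  T[2,:] = [+0.2273, +0.1818, +0.0000, +0.2273]
  T[3,:] = [+0.5455, +0.1818, -0.4545, +0.0000]
eigenvalue magnitudes: 0.5147, 0.3351, 0.3351, 0.0094.
ρ = 0.5147; 0.5147 < 1 ⇒ converges.

0.5147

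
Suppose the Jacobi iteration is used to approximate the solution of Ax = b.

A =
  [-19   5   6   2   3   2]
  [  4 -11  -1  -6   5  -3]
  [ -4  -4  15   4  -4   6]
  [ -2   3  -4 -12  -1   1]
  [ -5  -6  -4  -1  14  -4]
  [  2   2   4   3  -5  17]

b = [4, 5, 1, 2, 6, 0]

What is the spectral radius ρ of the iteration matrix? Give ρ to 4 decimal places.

A = D + L + U where D = diag(-19, -11, 15, -12, 14, 17).
Jacobi: T = -D⁻¹(L+U), T[1,2] = -(-1)/(-11) = -0.0909; T[1,1] = 0.
  T[0,:] = [+0.0000, +0.2632, +0.3158, +0.1053, +0.1579, +0.1053]
  T[1,:] = [+0.3636, +0.0000, -0.0909, -0.5455, +0.4545, -0.2727]
  T[2,:] = [+0.2667, +0.2667, +0.0000, -0.2667, +0.2667, -0.4000]
  T[3,:] = [-0.1667, +0.2500, -0.3333, +0.0000, -0.0833, +0.0833]
  T[4,:] = [+0.3571, +0.4286, +0.2857, +0.0714, +0.0000, +0.2857]
  T[5,:] = [-0.1176, -0.1176, -0.2353, -0.1765, +0.2941, +0.0000]
|roots of det(T-λI)|: 0.8896, 0.5313, 0.3488, 0.3488, 0.2882, 0.1389.
spectral radius ρ = 0.8896; 0.8896 < 1: convergent.

0.8896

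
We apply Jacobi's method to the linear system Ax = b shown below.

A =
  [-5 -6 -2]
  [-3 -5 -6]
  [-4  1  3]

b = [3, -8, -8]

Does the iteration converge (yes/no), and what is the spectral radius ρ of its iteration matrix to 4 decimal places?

no, ρ = 1.3842

Split A = D + L + U, D = diag(-5, -5, 3).
T_J = -D⁻¹(L+U): T[0,1] = -(-6)/(-5) = -1.2000; T[0,0] = 0.
  T[0,:] = [+0.0000 -1.2000 -0.4000]
  T[1,:] = [-0.6000 +0.0000 -1.2000]
  T[2,:] = [+1.3333 -0.3333 +0.0000]
moduli |λ_i(T)| = 1.3842, 1.1530, 1.1530.
ρ(T) = max|λ| = 1.3842; 1.3842 > 1: divergent.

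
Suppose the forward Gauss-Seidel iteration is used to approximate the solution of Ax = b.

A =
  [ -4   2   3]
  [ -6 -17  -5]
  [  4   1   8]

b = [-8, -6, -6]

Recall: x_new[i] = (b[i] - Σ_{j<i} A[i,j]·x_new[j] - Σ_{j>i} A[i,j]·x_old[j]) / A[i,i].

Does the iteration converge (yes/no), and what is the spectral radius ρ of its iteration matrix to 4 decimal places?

Split A = D + L + U, D = diag(-4, -17, 8).
T_GS = -(D+L)⁻¹U: row 0 first, T[0,1] = -(2)/(-4) = +0.5000; later rows by forward substitution.
  T[0,:] = [+0.0000  +0.5000  +0.7500]
  T[1,:] = [+0.0000  -0.1765  -0.5588]
  T[2,:] = [+0.0000  -0.2279  -0.3051]
moduli |λ_i(T)| = 0.6035, 0.1218, 0.0000.
spectral radius ρ = 0.6035; 0.6035 < 1 ⇒ converges.

yes, ρ = 0.6035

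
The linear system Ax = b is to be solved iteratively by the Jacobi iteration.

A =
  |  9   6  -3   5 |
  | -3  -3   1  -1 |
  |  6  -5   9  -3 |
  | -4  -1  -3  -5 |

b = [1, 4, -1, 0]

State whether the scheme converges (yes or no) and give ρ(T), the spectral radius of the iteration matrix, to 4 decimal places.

no, ρ = 1.2035

Split A = D + L + U, D = diag(9, -3, 9, -5).
Jacobi: T = -D⁻¹(L+U), T[1,2] = -(1)/(-3) = +0.3333; T[1,1] = 0.
  T[0,:] = [+0.0000, -0.6667, +0.3333, -0.5556]
  T[1,:] = [-1.0000, +0.0000, +0.3333, -0.3333]
  T[2,:] = [-0.6667, +0.5556, +0.0000, +0.3333]
  T[3,:] = [-0.8000, -0.2000, -0.6000, +0.0000]
|eigenvalues of T|: 1.2035, 0.5463, 0.5463, 0.2108.
ρ = 1.2035; 1.2035 > 1, so it fails to converge.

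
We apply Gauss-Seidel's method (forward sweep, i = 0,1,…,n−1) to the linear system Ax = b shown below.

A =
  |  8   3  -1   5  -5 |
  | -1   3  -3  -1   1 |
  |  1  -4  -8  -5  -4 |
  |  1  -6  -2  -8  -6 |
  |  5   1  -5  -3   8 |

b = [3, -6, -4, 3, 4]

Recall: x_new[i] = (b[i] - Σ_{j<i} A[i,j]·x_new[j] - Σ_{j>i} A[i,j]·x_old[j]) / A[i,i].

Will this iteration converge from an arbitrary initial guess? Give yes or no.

no

Write A = D+L+U with D = diag(8, 3, -8, -8, 8).
T_GS = -(D+L)⁻¹U: row 0 first, T[0,1] = -(3)/(8) = -0.3750; later rows by forward substitution.
  T[0,:] = [+0.0000 -0.3750 +0.1250 -0.6250 +0.6250]
  T[1,:] = [+0.0000 -0.1250 +1.0417 +0.1250 -0.1250]
  T[2,:] = [+0.0000 +0.0156 -0.5052 -0.7656 -0.3594]
  T[3,:] = [+0.0000 +0.0430 -0.6393 +0.0195 -0.4883]
  T[4,:] = [+0.0000 +0.2759 -0.7638 -0.0962 -0.7827]
|eigenvalues of T|: 1.5882, 0.4489, 0.3926, 0.3926, 0.0000.
ρ(T) = max|λ| = 1.5882; 1.5882 > 1, so it fails to converge.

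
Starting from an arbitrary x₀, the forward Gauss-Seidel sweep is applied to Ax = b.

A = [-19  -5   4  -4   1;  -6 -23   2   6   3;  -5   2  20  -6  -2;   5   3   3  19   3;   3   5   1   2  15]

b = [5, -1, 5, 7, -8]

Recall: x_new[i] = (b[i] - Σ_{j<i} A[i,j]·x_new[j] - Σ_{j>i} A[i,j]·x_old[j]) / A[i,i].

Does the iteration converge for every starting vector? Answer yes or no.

Diagonal D = diag(-19, -23, 20, 19, 15); L, U strict lower/upper.
Gauss-Seidel: T = -(D+L)⁻¹U, row 0 first, T[0,3] = -(-4)/(-19) = -0.2105; later rows by forward substitution.
  T[0,:] = [+0.0000, -0.2632, +0.2105, -0.2105, +0.0526]
  T[1,:] = [+0.0000, +0.0686, +0.0320, +0.3158, +0.1167]
  T[2,:] = [+0.0000, -0.0727, +0.0494, +0.2158, +0.1015]
  T[3,:] = [+0.0000, +0.0699, -0.0683, -0.0285, -0.2062]
  T[4,:] = [+0.0000, +0.0253, -0.0470, -0.0737, -0.0287]
eigenvalue magnitudes: 0.1761, 0.1234, 0.1234, 0.0809, 0.0000.
ρ(T) = max|λ| = 0.1761; 0.1761 < 1 ⇒ converges.

yes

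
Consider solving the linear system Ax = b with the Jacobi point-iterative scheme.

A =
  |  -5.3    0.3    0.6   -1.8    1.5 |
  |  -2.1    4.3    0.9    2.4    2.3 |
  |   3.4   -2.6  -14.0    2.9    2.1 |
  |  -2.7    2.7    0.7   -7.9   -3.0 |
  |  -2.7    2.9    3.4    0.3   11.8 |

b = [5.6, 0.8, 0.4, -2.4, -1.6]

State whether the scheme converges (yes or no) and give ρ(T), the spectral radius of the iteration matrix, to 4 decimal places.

A = D + L + U where D = diag(-5.3, 4.3, -14, -7.9, 11.8).
Jacobi: T = -D⁻¹(L+U), T[3,1] = -(2.7)/(-7.9) = +0.3418; T[3,3] = 0.
  T[0,:] = [+0.0000  +0.0566  +0.1132  -0.3396  +0.2830]
  T[1,:] = [+0.4884  +0.0000  -0.2093  -0.5581  -0.5349]
  T[2,:] = [+0.2429  -0.1857  +0.0000  +0.2071  +0.1500]
  T[3,:] = [-0.3418  +0.3418  +0.0886  +0.0000  -0.3797]
  T[4,:] = [+0.2288  -0.2458  -0.2881  -0.0254  +0.0000]
|roots of det(T-λI)|: 0.6685, 0.4634, 0.4634, 0.1038, 0.1038.
spectral radius ρ = 0.6685; 0.6685 < 1, so it converges for any x₀.

yes, ρ = 0.6685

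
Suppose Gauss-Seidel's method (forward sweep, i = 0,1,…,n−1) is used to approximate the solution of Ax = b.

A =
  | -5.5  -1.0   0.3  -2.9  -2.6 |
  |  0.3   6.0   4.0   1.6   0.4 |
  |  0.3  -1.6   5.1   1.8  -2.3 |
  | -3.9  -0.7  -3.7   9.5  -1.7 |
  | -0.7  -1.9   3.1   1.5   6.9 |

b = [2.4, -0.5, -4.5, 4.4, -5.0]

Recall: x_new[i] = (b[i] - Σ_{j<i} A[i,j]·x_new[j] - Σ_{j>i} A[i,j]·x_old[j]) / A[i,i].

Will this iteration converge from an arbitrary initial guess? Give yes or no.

yes

Split A = D + L + U, D = diag(-5.5, 6, 5.1, 9.5, 6.9).
T_GS = -(D+L)⁻¹U: row 0 first, T[0,4] = -(-2.6)/(-5.5) = -0.4727; later rows by forward substitution.
  T[0,:] = [+0.0000  -0.1818  +0.0545  -0.5273  -0.4727]
  T[1,:] = [+0.0000  +0.0091  -0.6694  -0.2403  -0.0430]
  T[2,:] = [+0.0000  +0.0135  -0.2132  -0.3973  +0.4653]
  T[3,:] = [+0.0000  -0.0687  -0.1100  -0.3889  +0.1629]
  T[4,:] = [+0.0000  -0.0071  -0.0591  +0.1434  -0.3043]
|eigenvalues of T|: 0.6435, 0.2015, 0.2015, 0.0297, 0.0000.
spectral radius ρ = 0.6435; 0.6435 < 1, so it converges for any x₀.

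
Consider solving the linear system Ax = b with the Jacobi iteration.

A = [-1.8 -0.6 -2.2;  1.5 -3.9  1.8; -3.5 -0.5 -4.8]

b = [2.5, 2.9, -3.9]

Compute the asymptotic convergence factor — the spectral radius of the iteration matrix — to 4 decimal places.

Write A = D+L+U with D = diag(-1.8, -3.9, -4.8).
T_J = -D⁻¹(L+U): T[0,2] = -(-2.2)/(-1.8) = -1.2222; T[0,0] = 0.
  T[0,:] = [+0.0000  -0.3333  -1.2222]
  T[1,:] = [+0.3846  +0.0000  +0.4615]
  T[2,:] = [-0.7292  -0.1042  +0.0000]
moduli |λ_i(T)| = 0.9413, 0.6950, 0.2463.
ρ = 0.9413; 0.9413 < 1: convergent.

0.9413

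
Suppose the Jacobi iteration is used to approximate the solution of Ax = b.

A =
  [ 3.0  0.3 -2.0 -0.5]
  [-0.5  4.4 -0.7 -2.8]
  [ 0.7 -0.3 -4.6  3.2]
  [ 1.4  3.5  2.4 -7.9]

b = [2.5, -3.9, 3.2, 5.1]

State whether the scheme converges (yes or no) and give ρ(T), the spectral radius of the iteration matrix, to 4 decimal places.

Write A = D+L+U with D = diag(3, 4.4, -4.6, -7.9).
T_J = -D⁻¹(L+U): T[2,3] = -(3.2)/(-4.6) = +0.6957; T[2,2] = 0.
  T[0,:] = [+0.0000, -0.1000, +0.6667, +0.1667]
  T[1,:] = [+0.1136, +0.0000, +0.1591, +0.6364]
  T[2,:] = [+0.1522, -0.0652, +0.0000, +0.6957]
  T[3,:] = [+0.1772, +0.4430, +0.3038, +0.0000]
|λ(T)| sorted: 0.8508, 0.6229, 0.2973, 0.0694.
ρ(T) = max|λ| = 0.8508; 0.8508 < 1: convergent.

yes, ρ = 0.8508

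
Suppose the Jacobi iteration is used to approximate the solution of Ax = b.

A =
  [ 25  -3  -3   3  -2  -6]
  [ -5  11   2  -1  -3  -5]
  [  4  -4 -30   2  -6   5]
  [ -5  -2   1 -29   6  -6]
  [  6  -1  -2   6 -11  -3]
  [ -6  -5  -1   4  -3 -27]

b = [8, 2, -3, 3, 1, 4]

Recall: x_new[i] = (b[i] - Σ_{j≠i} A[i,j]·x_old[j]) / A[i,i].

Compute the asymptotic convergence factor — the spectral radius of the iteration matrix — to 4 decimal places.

0.5666

A = D + L + U where D = diag(25, 11, -30, -29, -11, -27).
Jacobi: T = -D⁻¹(L+U), T[3,2] = -(1)/(-29) = +0.0345; T[3,3] = 0.
  T[0,:] = [+0.0000 +0.1200 +0.1200 -0.1200 +0.0800 +0.2400]
  T[1,:] = [+0.4545 +0.0000 -0.1818 +0.0909 +0.2727 +0.4545]
  T[2,:] = [+0.1333 -0.1333 +0.0000 +0.0667 -0.2000 +0.1667]
  T[3,:] = [-0.1724 -0.0690 +0.0345 +0.0000 +0.2069 -0.2069]
  T[4,:] = [+0.5455 -0.0909 -0.1818 +0.5455 +0.0000 -0.2727]
  T[5,:] = [-0.2222 -0.1852 -0.0370 +0.1481 -0.1111 +0.0000]
|eigenvalues of T|: 0.5666, 0.3857, 0.3857, 0.3732, 0.1854, 0.1561.
spectral radius ρ = 0.5666; 0.5666 < 1 ⇒ converges.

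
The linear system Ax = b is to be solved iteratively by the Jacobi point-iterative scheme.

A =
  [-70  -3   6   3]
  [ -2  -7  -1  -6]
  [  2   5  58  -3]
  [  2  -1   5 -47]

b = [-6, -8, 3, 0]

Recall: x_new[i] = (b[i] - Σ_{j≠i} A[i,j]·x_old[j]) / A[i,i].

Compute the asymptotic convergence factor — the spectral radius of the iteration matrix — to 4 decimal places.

Diagonal D = diag(-70, -7, 58, -47); L, U strict lower/upper.
T_J = -D⁻¹(L+U): T[3,0] = -(2)/(-47) = +0.0426; T[3,3] = 0.
  T[0,:] = [+0.0000 -0.0429 +0.0857 +0.0429]
  T[1,:] = [-0.2857 +0.0000 -0.1429 -0.8571]
  T[2,:] = [-0.0345 -0.0862 +0.0000 +0.0517]
  T[3,:] = [+0.0426 -0.0213 +0.1064 +0.0000]
|λ(T)| sorted: 0.2989, 0.1892, 0.1892, 0.0231.
ρ = 0.2989; 0.2989 < 1, so it converges for any x₀.

0.2989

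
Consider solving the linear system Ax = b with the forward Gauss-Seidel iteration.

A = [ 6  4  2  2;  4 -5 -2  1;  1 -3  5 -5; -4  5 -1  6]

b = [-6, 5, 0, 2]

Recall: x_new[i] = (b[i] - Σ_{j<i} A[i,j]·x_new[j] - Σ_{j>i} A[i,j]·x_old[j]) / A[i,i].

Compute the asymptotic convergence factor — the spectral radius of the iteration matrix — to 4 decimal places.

Let D = diag(6, -5, 5, 6); L, U the strict triangles.
Gauss-Seidel: T = -(D+L)⁻¹U, row 0 first, T[0,1] = -(4)/(6) = -0.6667; later rows by forward substitution.
  T[0,:] = [+0.0000  -0.6667  -0.3333  -0.3333]
  T[1,:] = [+0.0000  -0.5333  -0.6667  -0.0667]
  T[2,:] = [+0.0000  -0.1867  -0.3333  +1.0267]
  T[3,:] = [+0.0000  -0.0311  +0.2778  +0.0044]
eigenvalue magnitudes: 0.9086, 0.4661, 0.4198, 0.0000.
spectral radius ρ = 0.9086; 0.9086 < 1: convergent.

0.9086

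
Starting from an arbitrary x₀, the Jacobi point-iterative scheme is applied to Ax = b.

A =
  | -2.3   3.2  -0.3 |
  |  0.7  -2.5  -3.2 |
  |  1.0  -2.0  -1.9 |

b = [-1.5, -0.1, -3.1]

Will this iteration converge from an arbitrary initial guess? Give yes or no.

no

Write A = D+L+U with D = diag(-2.3, -2.5, -1.9).
Jacobi: T = -D⁻¹(L+U), T[2,1] = -(-2)/(-1.9) = -1.0526; T[2,2] = 0.
  T[0,:] = [+0.0000  +1.3913  -0.1304]
  T[1,:] = [+0.2800  +0.0000  -1.2800]
  T[2,:] = [+0.5263  -1.0526  +0.0000]
|λ(T)| sorted: 1.5051, 0.7728, 0.7728.
ρ = 1.5051; 1.5051 > 1, so it fails to converge.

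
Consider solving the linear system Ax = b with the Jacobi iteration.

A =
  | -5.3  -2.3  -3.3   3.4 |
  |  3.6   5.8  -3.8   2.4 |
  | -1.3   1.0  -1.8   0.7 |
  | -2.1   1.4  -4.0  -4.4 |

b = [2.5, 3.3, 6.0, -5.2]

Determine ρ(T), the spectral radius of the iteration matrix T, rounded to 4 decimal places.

Write A = D+L+U with D = diag(-5.3, 5.8, -1.8, -4.4).
Jacobi: T = -D⁻¹(L+U), T[1,0] = -(3.6)/(5.8) = -0.6207; T[1,1] = 0.
  T[0,:] = [+0.0000 -0.4340 -0.6226 +0.6415]
  T[1,:] = [-0.6207 +0.0000 +0.6552 -0.4138]
  T[2,:] = [-0.7222 +0.5556 +0.0000 +0.3889]
  T[3,:] = [-0.4773 +0.3182 -0.9091 +0.0000]
|roots of det(T-λI)|: 1.2202, 0.9138, 0.9138, 0.5109.
spectral radius ρ = 1.2202; 1.2202 > 1 ⇒ diverges.

1.2202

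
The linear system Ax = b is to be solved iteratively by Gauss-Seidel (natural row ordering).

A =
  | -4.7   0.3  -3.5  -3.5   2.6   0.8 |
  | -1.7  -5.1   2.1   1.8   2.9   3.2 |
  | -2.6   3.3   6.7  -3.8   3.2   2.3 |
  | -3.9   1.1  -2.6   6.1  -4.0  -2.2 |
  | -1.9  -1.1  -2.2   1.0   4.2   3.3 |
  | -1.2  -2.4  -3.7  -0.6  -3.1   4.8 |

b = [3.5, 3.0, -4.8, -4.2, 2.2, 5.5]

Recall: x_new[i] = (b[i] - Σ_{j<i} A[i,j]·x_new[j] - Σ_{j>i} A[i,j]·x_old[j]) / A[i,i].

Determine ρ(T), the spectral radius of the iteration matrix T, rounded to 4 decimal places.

Split A = D + L + U, D = diag(-4.7, -5.1, 6.7, 6.1, 4.2, 4.8).
Gauss-Seidel: T = -(D+L)⁻¹U, row 0 first, T[0,2] = -(-3.5)/(-4.7) = -0.7447; later rows by forward substitution.
  T[0,:] = [+0.0000 +0.0638 -0.7447 -0.7447 +0.5532 +0.1702]
  T[1,:] = [+0.0000 -0.0213 +0.6600 +0.6012 +0.3842 +0.5707]
  T[2,:] = [+0.0000 +0.0352 -0.6141 -0.0179 -0.4522 -0.5583]
  T[3,:] = [+0.0000 +0.0597 -0.8568 -0.5922 +0.7474 +0.1286]
  T[4,:] = [+0.0000 +0.0276 -0.2817 -0.0478 -0.0639 -0.8823]
  T[5,:] = [+0.0000 +0.0577 -0.6185 -0.0043 +0.0340 -0.6562]
|eigenvalues of T|: 1.4578, 0.5973, 0.3779, 0.3779, 0.0154, 0.0000.
ρ(T) = max|λ| = 1.4578; 1.4578 > 1 ⇒ diverges.

1.4578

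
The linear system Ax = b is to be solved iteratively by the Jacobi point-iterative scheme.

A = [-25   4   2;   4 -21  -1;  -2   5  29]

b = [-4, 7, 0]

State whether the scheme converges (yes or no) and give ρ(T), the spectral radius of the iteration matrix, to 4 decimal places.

yes, ρ = 0.2395

A = D + L + U where D = diag(-25, -21, 29).
Jacobi: T = -D⁻¹(L+U), T[2,1] = -(5)/(29) = -0.1724; T[2,2] = 0.
  T[0,:] = [+0.0000 +0.1600 +0.0800]
  T[1,:] = [+0.1905 +0.0000 -0.0476]
  T[2,:] = [+0.0690 -0.1724 +0.0000]
eigenvalue magnitudes: 0.2395, 0.1541, 0.0854.
ρ(T) = max|λ| = 0.2395; 0.2395 < 1: convergent.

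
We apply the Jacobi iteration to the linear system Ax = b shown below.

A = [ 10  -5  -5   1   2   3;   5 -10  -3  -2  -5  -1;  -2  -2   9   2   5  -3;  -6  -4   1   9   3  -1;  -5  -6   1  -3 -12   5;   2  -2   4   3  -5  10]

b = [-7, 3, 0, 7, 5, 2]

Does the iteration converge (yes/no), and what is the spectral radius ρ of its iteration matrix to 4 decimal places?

A = D + L + U where D = diag(10, -10, 9, 9, -12, 10).
Jacobi: T = -D⁻¹(L+U), T[1,0] = -(5)/(-10) = +0.5000; T[1,1] = 0.
  T[0,:] = [+0.0000 +0.5000 +0.5000 -0.1000 -0.2000 -0.3000]
  T[1,:] = [+0.5000 +0.0000 -0.3000 -0.2000 -0.5000 -0.1000]
  T[2,:] = [+0.2222 +0.2222 +0.0000 -0.2222 -0.5556 +0.3333]
  T[3,:] = [+0.6667 +0.4444 -0.1111 +0.0000 -0.3333 +0.1111]
  T[4,:] = [-0.4167 -0.5000 +0.0833 -0.2500 +0.0000 +0.4167]
  T[5,:] = [-0.2000 +0.2000 -0.4000 -0.3000 +0.5000 +0.0000]
moduli |λ_i(T)| = 1.1296, 0.8284, 0.5432, 0.5432, 0.3067, 0.3067.
ρ(T) = max|λ| = 1.1296; 1.1296 > 1, so it fails to converge.

no, ρ = 1.1296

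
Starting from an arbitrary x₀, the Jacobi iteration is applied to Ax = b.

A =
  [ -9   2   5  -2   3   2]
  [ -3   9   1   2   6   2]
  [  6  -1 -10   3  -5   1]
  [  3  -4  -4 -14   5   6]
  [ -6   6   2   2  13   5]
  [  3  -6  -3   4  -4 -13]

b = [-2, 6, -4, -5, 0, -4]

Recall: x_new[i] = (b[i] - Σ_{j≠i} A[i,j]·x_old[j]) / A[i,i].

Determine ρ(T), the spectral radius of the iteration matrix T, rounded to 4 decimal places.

1.3140

Write A = D+L+U with D = diag(-9, 9, -10, -14, 13, -13).
Jacobi: T = -D⁻¹(L+U), T[3,0] = -(3)/(-14) = +0.2143; T[3,3] = 0.
  T[0,:] = [+0.0000  +0.2222  +0.5556  -0.2222  +0.3333  +0.2222]
  T[1,:] = [+0.3333  +0.0000  -0.1111  -0.2222  -0.6667  -0.2222]
  T[2,:] = [+0.6000  -0.1000  +0.0000  +0.3000  -0.5000  +0.1000]
  T[3,:] = [+0.2143  -0.2857  -0.2857  +0.0000  +0.3571  +0.4286]
  T[4,:] = [+0.4615  -0.4615  -0.1538  -0.1538  +0.0000  -0.3846]
  T[5,:] = [+0.2308  -0.4615  -0.2308  +0.3077  -0.3077  +0.0000]
|eigenvalues of T|: 1.3140, 0.6201, 0.6201, 0.6068, 0.3175, 0.3175.
spectral radius ρ = 1.3140; 1.3140 > 1, so it fails to converge.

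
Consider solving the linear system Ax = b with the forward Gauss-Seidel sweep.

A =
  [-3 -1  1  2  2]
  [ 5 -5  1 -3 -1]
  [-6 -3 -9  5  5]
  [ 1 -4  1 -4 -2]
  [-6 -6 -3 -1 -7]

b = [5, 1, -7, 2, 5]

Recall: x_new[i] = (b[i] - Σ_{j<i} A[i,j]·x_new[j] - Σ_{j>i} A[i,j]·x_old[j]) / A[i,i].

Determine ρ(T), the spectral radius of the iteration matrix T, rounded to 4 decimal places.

A = D + L + U where D = diag(-3, -5, -9, -4, -7).
T_GS = -(D+L)⁻¹U: row 0 first, T[0,1] = -(-1)/(-3) = -0.3333; later rows by forward substitution.
  T[0,:] = [+0.0000  -0.3333  +0.3333  +0.6667  +0.6667]
  T[1,:] = [+0.0000  -0.3333  +0.5333  +0.0667  +0.4667]
  T[2,:] = [+0.0000  +0.3333  -0.4000  +0.0889  -0.0444]
  T[3,:] = [+0.0000  +0.3333  -0.5500  +0.1222  -0.8111]
  T[4,:] = [+0.0000  +0.3810  -0.4929  -0.6841  -0.8365]
|roots of det(T-λI)|: 1.5236, 0.5024, 0.4705, 0.0441, 0.0000.
spectral radius ρ = 1.5236; 1.5236 > 1, so it fails to converge.

1.5236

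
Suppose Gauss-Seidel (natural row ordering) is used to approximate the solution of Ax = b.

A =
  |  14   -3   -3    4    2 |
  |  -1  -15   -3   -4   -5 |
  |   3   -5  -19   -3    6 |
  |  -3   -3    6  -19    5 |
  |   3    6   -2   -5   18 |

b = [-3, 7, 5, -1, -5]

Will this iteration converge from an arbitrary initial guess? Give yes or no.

yes

A = D + L + U where D = diag(14, -15, -19, -19, 18).
GS T = -(D+L)⁻¹U: row 0 first, T[0,2] = -(-3)/(14) = +0.2143; later rows by forward substitution.
  T[0,:] = [+0.0000  +0.2143  +0.2143  -0.2857  -0.1429]
  T[1,:] = [+0.0000  -0.0143  -0.2143  -0.2476  -0.3238]
  T[2,:] = [+0.0000  +0.0376  +0.0902  -0.1378  +0.3784]
  T[3,:] = [+0.0000  -0.0197  +0.0285  +0.0407  +0.4564]
  T[4,:] = [+0.0000  -0.0322  +0.0537  +0.1261  +0.3006]
|λ(T)| sorted: 0.5021, 0.0932, 0.0932, 0.0680, 0.0000.
ρ(T) = max|λ| = 0.5021; 0.5021 < 1: convergent.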